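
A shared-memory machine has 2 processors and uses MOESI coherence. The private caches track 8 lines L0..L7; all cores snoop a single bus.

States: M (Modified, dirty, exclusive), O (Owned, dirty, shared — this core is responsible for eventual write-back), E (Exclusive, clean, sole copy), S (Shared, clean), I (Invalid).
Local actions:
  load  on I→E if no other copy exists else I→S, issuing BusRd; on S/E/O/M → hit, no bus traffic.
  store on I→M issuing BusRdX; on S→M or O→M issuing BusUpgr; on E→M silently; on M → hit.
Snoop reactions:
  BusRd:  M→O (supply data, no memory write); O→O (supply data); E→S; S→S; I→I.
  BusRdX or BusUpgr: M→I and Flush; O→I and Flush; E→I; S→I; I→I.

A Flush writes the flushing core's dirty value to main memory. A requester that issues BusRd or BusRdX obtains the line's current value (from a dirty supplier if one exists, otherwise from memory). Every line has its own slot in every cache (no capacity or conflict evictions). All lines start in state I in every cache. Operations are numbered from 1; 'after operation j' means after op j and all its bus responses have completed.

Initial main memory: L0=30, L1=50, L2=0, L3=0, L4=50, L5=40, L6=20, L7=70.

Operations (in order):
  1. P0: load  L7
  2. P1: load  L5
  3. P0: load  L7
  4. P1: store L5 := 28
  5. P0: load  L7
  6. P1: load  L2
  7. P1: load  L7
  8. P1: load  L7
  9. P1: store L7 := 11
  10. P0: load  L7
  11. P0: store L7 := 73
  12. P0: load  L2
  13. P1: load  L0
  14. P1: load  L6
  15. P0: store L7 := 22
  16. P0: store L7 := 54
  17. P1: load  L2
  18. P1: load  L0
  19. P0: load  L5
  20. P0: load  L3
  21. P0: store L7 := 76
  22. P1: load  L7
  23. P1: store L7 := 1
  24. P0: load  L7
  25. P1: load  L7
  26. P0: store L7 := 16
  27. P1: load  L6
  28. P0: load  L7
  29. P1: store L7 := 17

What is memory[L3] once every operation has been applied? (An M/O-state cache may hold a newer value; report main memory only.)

memory[L3] = 0

1. P0: load  L7  bus=[BusRd]  L7: P0=E P1=I  mem[L7]=70
2. P1: load  L5  bus=[BusRd]  L5: P0=I P1=E  mem[L5]=40
3. P0: load  L7  bus=[-]  L7: P0=E P1=I  mem[L7]=70
4. P1: store L5 := 28  bus=[-]  L5: P0=I P1=M  mem[L5]=40
5. P0: load  L7  bus=[-]  L7: P0=E P1=I  mem[L7]=70
6. P1: load  L2  bus=[BusRd]  L2: P0=I P1=E  mem[L2]=0
7. P1: load  L7  bus=[BusRd]  L7: P0=S P1=S  mem[L7]=70
8. P1: load  L7  bus=[-]  L7: P0=S P1=S  mem[L7]=70
9. P1: store L7 := 11  bus=[BusUpgr]  L7: P0=I P1=M  mem[L7]=70
10. P0: load  L7  bus=[BusRd]  L7: P0=S P1=O  mem[L7]=70
11. P0: store L7 := 73  bus=[BusUpgr,Flush]  L7: P0=M P1=I  mem[L7]=11
12. P0: load  L2  bus=[BusRd]  L2: P0=S P1=S  mem[L2]=0
13. P1: load  L0  bus=[BusRd]  L0: P0=I P1=E  mem[L0]=30
14. P1: load  L6  bus=[BusRd]  L6: P0=I P1=E  mem[L6]=20
15. P0: store L7 := 22  bus=[-]  L7: P0=M P1=I  mem[L7]=11
16. P0: store L7 := 54  bus=[-]  L7: P0=M P1=I  mem[L7]=11
17. P1: load  L2  bus=[-]  L2: P0=S P1=S  mem[L2]=0
18. P1: load  L0  bus=[-]  L0: P0=I P1=E  mem[L0]=30
19. P0: load  L5  bus=[BusRd]  L5: P0=S P1=O  mem[L5]=40
20. P0: load  L3  bus=[BusRd]  L3: P0=E P1=I  mem[L3]=0
21. P0: store L7 := 76  bus=[-]  L7: P0=M P1=I  mem[L7]=11
22. P1: load  L7  bus=[BusRd]  L7: P0=O P1=S  mem[L7]=11
23. P1: store L7 := 1  bus=[BusUpgr,Flush]  L7: P0=I P1=M  mem[L7]=76
24. P0: load  L7  bus=[BusRd]  L7: P0=S P1=O  mem[L7]=76
25. P1: load  L7  bus=[-]  L7: P0=S P1=O  mem[L7]=76
26. P0: store L7 := 16  bus=[BusUpgr,Flush]  L7: P0=M P1=I  mem[L7]=1
27. P1: load  L6  bus=[-]  L6: P0=I P1=E  mem[L6]=20
28. P0: load  L7  bus=[-]  L7: P0=M P1=I  mem[L7]=1
29. P1: store L7 := 17  bus=[BusRdX,Flush]  L7: P0=I P1=M  mem[L7]=16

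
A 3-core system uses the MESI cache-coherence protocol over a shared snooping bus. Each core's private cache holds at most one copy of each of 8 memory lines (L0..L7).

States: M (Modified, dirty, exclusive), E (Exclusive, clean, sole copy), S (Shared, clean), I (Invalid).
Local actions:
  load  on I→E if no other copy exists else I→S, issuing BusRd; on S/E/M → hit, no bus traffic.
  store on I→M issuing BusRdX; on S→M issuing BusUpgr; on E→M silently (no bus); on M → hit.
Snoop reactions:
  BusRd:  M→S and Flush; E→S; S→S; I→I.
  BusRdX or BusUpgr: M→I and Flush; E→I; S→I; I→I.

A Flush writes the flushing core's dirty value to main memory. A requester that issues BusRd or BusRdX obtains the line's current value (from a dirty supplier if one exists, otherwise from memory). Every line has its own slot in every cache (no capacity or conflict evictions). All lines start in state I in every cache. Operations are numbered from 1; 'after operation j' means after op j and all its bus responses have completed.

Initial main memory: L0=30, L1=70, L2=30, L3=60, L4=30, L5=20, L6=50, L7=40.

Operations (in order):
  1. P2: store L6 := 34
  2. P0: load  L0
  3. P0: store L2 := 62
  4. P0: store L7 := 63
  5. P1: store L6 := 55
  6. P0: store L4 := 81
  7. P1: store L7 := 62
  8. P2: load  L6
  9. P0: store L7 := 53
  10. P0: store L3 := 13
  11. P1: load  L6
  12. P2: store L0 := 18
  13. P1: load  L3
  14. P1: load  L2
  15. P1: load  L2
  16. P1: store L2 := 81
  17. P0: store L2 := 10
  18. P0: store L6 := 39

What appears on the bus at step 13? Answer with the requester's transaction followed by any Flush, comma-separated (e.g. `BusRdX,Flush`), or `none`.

  op1 P2: store L6 := 34 → I/I/M on L6; bus BusRdX; mem=50
  op2 P0: load  L0 → E/I/I on L0; bus BusRd; mem=30
  op3 P0: store L2 := 62 → M/I/I on L2; bus BusRdX; mem=30
  op4 P0: store L7 := 63 → M/I/I on L7; bus BusRdX; mem=40
  op5 P1: store L6 := 55 → I/M/I on L6; bus BusRdX Flush; mem=34
  op6 P0: store L4 := 81 → M/I/I on L4; bus BusRdX; mem=30
  op7 P1: store L7 := 62 → I/M/I on L7; bus BusRdX Flush; mem=63
  op8 P2: load  L6 → I/S/S on L6; bus BusRd Flush; mem=55
  op9 P0: store L7 := 53 → M/I/I on L7; bus BusRdX Flush; mem=62
  op10 P0: store L3 := 13 → M/I/I on L3; bus BusRdX; mem=60
  op11 P1: load  L6 → I/S/S on L6; bus (none); mem=55
  op12 P2: store L0 := 18 → I/I/M on L0; bus BusRdX; mem=30
  op13 P1: load  L3 → S/S/I on L3; bus BusRd Flush; mem=13
  op14 P1: load  L2 → S/S/I on L2; bus BusRd Flush; mem=62
  op15 P1: load  L2 → S/S/I on L2; bus (none); mem=62
  op16 P1: store L2 := 81 → I/M/I on L2; bus BusUpgr; mem=62
  op17 P0: store L2 := 10 → M/I/I on L2; bus BusRdX Flush; mem=81
  op18 P0: store L6 := 39 → M/I/I on L6; bus BusRdX; mem=55

bus = BusRd,Flush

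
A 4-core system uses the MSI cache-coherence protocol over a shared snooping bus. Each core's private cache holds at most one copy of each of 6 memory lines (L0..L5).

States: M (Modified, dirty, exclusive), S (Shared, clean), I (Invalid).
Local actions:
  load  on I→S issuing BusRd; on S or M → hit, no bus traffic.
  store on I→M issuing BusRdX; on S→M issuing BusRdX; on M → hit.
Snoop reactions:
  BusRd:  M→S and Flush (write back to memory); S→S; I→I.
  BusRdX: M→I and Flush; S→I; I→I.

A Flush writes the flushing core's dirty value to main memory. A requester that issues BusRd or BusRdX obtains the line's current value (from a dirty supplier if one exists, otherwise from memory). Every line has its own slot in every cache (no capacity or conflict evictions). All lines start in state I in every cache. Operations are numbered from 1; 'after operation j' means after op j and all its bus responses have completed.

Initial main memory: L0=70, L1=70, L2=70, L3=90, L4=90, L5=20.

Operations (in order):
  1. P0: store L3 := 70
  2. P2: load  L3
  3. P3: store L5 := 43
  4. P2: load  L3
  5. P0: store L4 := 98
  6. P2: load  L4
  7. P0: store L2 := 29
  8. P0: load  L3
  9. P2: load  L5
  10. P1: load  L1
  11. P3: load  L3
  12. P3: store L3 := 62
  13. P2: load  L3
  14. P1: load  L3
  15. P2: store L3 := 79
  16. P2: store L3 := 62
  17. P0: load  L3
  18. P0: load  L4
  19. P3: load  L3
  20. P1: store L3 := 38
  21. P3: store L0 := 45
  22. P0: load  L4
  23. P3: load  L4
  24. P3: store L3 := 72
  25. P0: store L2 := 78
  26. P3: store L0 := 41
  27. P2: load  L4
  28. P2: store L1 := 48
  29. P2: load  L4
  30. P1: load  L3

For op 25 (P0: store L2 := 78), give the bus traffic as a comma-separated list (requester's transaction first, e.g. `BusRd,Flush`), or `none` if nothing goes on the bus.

bus = none

  op1 P0: store L3 := 70 → M/I/I/I on L3; bus BusRdX; mem=90
  op2 P2: load  L3 → S/I/S/I on L3; bus BusRd Flush; mem=70
  op3 P3: store L5 := 43 → I/I/I/M on L5; bus BusRdX; mem=20
  op4 P2: load  L3 → S/I/S/I on L3; bus (none); mem=70
  op5 P0: store L4 := 98 → M/I/I/I on L4; bus BusRdX; mem=90
  op6 P2: load  L4 → S/I/S/I on L4; bus BusRd Flush; mem=98
  op7 P0: store L2 := 29 → M/I/I/I on L2; bus BusRdX; mem=70
  op8 P0: load  L3 → S/I/S/I on L3; bus (none); mem=70
  op9 P2: load  L5 → I/I/S/S on L5; bus BusRd Flush; mem=43
  op10 P1: load  L1 → I/S/I/I on L1; bus BusRd; mem=70
  op11 P3: load  L3 → S/I/S/S on L3; bus BusRd; mem=70
  op12 P3: store L3 := 62 → I/I/I/M on L3; bus BusRdX; mem=70
  op13 P2: load  L3 → I/I/S/S on L3; bus BusRd Flush; mem=62
  op14 P1: load  L3 → I/S/S/S on L3; bus BusRd; mem=62
  op15 P2: store L3 := 79 → I/I/M/I on L3; bus BusRdX; mem=62
  op16 P2: store L3 := 62 → I/I/M/I on L3; bus (none); mem=62
  op17 P0: load  L3 → S/I/S/I on L3; bus BusRd Flush; mem=62
  op18 P0: load  L4 → S/I/S/I on L4; bus (none); mem=98
  op19 P3: load  L3 → S/I/S/S on L3; bus BusRd; mem=62
  op20 P1: store L3 := 38 → I/M/I/I on L3; bus BusRdX; mem=62
  op21 P3: store L0 := 45 → I/I/I/M on L0; bus BusRdX; mem=70
  op22 P0: load  L4 → S/I/S/I on L4; bus (none); mem=98
  op23 P3: load  L4 → S/I/S/S on L4; bus BusRd; mem=98
  op24 P3: store L3 := 72 → I/I/I/M on L3; bus BusRdX Flush; mem=38
  op25 P0: store L2 := 78 → M/I/I/I on L2; bus (none); mem=70
  op26 P3: store L0 := 41 → I/I/I/M on L0; bus (none); mem=70
  op27 P2: load  L4 → S/I/S/S on L4; bus (none); mem=98
  op28 P2: store L1 := 48 → I/I/M/I on L1; bus BusRdX; mem=70
  op29 P2: load  L4 → S/I/S/S on L4; bus (none); mem=98
  op30 P1: load  L3 → I/S/I/S on L3; bus BusRd Flush; mem=72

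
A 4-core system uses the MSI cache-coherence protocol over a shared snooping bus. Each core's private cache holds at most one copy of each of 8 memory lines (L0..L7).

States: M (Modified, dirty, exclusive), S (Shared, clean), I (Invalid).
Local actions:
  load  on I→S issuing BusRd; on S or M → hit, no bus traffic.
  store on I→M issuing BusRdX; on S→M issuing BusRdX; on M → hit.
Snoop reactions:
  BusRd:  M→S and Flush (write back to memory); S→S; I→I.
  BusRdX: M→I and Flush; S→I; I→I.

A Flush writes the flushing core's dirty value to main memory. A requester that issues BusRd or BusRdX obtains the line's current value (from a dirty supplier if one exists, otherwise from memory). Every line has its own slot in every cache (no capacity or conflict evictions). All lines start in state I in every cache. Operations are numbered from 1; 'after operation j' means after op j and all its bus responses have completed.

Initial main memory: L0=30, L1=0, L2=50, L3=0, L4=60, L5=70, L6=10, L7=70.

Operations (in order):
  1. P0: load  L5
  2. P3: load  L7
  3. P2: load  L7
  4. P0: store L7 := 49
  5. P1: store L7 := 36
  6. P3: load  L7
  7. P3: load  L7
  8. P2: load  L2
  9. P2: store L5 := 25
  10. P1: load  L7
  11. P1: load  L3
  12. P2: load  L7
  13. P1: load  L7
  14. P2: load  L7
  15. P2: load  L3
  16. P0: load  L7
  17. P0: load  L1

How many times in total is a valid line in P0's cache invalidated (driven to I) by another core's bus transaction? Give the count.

invalidations = 2

step 1: P0: load  L5  ⟶  SIII  (L5)  txn=BusRd  M[L5]=70
step 2: P3: load  L7  ⟶  IIIS  (L7)  txn=BusRd  M[L7]=70
step 3: P2: load  L7  ⟶  IISS  (L7)  txn=BusRd  M[L7]=70
step 4: P0: store L7 := 49  ⟶  MIII  (L7)  txn=BusRdX  M[L7]=70
step 5: P1: store L7 := 36  ⟶  IMII  (L7)  txn=BusRdX+Flush  M[L7]=49
step 6: P3: load  L7  ⟶  ISIS  (L7)  txn=BusRd+Flush  M[L7]=36
step 7: P3: load  L7  ⟶  ISIS  (L7)  txn=∅  M[L7]=36
step 8: P2: load  L2  ⟶  IISI  (L2)  txn=BusRd  M[L2]=50
step 9: P2: store L5 := 25  ⟶  IIMI  (L5)  txn=BusRdX  M[L5]=70
step 10: P1: load  L7  ⟶  ISIS  (L7)  txn=∅  M[L7]=36
step 11: P1: load  L3  ⟶  ISII  (L3)  txn=BusRd  M[L3]=0
step 12: P2: load  L7  ⟶  ISSS  (L7)  txn=BusRd  M[L7]=36
step 13: P1: load  L7  ⟶  ISSS  (L7)  txn=∅  M[L7]=36
step 14: P2: load  L7  ⟶  ISSS  (L7)  txn=∅  M[L7]=36
step 15: P2: load  L3  ⟶  ISSI  (L3)  txn=BusRd  M[L3]=0
step 16: P0: load  L7  ⟶  SSSS  (L7)  txn=BusRd  M[L7]=36
step 17: P0: load  L1  ⟶  SIII  (L1)  txn=BusRd  M[L1]=0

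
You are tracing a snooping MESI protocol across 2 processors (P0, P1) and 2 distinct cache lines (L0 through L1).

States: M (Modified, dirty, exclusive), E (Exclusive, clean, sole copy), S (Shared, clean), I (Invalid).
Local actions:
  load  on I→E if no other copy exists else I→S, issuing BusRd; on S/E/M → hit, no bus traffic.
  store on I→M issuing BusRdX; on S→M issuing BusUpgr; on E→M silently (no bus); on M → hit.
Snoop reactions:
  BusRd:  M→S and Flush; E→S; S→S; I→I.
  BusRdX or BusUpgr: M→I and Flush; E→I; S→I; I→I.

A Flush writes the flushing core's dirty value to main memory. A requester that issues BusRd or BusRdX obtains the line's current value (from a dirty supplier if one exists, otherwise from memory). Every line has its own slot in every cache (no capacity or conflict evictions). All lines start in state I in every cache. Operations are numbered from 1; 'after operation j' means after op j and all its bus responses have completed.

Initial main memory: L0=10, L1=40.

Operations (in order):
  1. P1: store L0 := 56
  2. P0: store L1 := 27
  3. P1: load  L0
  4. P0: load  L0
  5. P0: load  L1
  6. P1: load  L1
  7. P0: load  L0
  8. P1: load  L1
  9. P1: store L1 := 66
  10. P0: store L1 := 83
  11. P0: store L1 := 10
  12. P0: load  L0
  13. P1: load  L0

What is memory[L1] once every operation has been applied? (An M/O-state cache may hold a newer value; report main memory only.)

memory[L1] = 66

  op1 P1: store L0 := 56 → I/M on L0; bus BusRdX; mem=10
  op2 P0: store L1 := 27 → M/I on L1; bus BusRdX; mem=40
  op3 P1: load  L0 → I/M on L0; bus (none); mem=10
  op4 P0: load  L0 → S/S on L0; bus BusRd Flush; mem=56
  op5 P0: load  L1 → M/I on L1; bus (none); mem=40
  op6 P1: load  L1 → S/S on L1; bus BusRd Flush; mem=27
  op7 P0: load  L0 → S/S on L0; bus (none); mem=56
  op8 P1: load  L1 → S/S on L1; bus (none); mem=27
  op9 P1: store L1 := 66 → I/M on L1; bus BusUpgr; mem=27
  op10 P0: store L1 := 83 → M/I on L1; bus BusRdX Flush; mem=66
  op11 P0: store L1 := 10 → M/I on L1; bus (none); mem=66
  op12 P0: load  L0 → S/S on L0; bus (none); mem=56
  op13 P1: load  L0 → S/S on L0; bus (none); mem=56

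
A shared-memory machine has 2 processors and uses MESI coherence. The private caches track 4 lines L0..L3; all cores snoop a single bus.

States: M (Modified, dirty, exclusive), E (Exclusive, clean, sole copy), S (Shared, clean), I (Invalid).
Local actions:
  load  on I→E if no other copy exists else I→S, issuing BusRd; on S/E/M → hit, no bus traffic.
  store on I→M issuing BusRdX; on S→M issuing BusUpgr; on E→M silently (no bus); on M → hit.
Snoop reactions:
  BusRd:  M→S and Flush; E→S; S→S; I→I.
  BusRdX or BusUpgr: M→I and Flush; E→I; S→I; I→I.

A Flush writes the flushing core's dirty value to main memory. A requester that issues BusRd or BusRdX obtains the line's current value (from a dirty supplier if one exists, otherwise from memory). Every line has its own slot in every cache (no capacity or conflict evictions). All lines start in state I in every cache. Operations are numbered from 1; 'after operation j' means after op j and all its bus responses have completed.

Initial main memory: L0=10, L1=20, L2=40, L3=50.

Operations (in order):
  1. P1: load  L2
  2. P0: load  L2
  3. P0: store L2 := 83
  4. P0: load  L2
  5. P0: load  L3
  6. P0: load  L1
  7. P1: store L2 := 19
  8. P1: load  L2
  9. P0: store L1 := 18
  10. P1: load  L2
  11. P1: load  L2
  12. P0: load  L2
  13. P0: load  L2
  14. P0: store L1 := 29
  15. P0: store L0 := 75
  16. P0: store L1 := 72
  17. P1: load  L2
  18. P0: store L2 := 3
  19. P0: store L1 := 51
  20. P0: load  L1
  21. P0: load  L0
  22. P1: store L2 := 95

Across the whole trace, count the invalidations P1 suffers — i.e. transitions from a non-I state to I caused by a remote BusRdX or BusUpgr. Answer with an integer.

  op1 P1: load  L2 → I/E on L2; bus BusRd; mem=40
  op2 P0: load  L2 → S/S on L2; bus BusRd; mem=40
  op3 P0: store L2 := 83 → M/I on L2; bus BusUpgr; mem=40
  op4 P0: load  L2 → M/I on L2; bus (none); mem=40
  op5 P0: load  L3 → E/I on L3; bus BusRd; mem=50
  op6 P0: load  L1 → E/I on L1; bus BusRd; mem=20
  op7 P1: store L2 := 19 → I/M on L2; bus BusRdX Flush; mem=83
  op8 P1: load  L2 → I/M on L2; bus (none); mem=83
  op9 P0: store L1 := 18 → M/I on L1; bus (none); mem=20
  op10 P1: load  L2 → I/M on L2; bus (none); mem=83
  op11 P1: load  L2 → I/M on L2; bus (none); mem=83
  op12 P0: load  L2 → S/S on L2; bus BusRd Flush; mem=19
  op13 P0: load  L2 → S/S on L2; bus (none); mem=19
  op14 P0: store L1 := 29 → M/I on L1; bus (none); mem=20
  op15 P0: store L0 := 75 → M/I on L0; bus BusRdX; mem=10
  op16 P0: store L1 := 72 → M/I on L1; bus (none); mem=20
  op17 P1: load  L2 → S/S on L2; bus (none); mem=19
  op18 P0: store L2 := 3 → M/I on L2; bus BusUpgr; mem=19
  op19 P0: store L1 := 51 → M/I on L1; bus (none); mem=20
  op20 P0: load  L1 → M/I on L1; bus (none); mem=20
  op21 P0: load  L0 → M/I on L0; bus (none); mem=10
  op22 P1: store L2 := 95 → I/M on L2; bus BusRdX Flush; mem=3

invalidations = 2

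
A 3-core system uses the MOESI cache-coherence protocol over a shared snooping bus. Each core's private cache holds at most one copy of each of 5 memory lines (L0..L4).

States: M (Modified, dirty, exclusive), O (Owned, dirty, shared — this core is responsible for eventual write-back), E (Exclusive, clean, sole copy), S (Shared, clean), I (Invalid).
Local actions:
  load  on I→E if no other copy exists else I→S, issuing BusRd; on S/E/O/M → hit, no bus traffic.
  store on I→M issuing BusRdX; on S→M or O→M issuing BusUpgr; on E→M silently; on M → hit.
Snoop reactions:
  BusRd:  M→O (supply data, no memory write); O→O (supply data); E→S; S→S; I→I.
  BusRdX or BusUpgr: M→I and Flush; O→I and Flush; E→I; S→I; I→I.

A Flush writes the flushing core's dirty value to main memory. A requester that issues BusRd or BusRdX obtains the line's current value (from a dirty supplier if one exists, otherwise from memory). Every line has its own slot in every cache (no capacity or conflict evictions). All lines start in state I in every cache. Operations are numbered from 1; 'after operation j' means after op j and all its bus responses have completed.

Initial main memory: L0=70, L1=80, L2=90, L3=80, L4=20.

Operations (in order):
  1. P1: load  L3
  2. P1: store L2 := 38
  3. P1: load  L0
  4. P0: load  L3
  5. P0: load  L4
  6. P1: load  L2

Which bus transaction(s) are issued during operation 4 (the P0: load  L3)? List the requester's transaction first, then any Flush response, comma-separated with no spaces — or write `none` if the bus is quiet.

bus = BusRd

step 1: P1: load  L3  ⟶  IEI  (L3)  txn=BusRd  M[L3]=80
step 2: P1: store L2 := 38  ⟶  IMI  (L2)  txn=BusRdX  M[L2]=90
step 3: P1: load  L0  ⟶  IEI  (L0)  txn=BusRd  M[L0]=70
step 4: P0: load  L3  ⟶  SSI  (L3)  txn=BusRd  M[L3]=80
step 5: P0: load  L4  ⟶  EII  (L4)  txn=BusRd  M[L4]=20
step 6: P1: load  L2  ⟶  IMI  (L2)  txn=∅  M[L2]=90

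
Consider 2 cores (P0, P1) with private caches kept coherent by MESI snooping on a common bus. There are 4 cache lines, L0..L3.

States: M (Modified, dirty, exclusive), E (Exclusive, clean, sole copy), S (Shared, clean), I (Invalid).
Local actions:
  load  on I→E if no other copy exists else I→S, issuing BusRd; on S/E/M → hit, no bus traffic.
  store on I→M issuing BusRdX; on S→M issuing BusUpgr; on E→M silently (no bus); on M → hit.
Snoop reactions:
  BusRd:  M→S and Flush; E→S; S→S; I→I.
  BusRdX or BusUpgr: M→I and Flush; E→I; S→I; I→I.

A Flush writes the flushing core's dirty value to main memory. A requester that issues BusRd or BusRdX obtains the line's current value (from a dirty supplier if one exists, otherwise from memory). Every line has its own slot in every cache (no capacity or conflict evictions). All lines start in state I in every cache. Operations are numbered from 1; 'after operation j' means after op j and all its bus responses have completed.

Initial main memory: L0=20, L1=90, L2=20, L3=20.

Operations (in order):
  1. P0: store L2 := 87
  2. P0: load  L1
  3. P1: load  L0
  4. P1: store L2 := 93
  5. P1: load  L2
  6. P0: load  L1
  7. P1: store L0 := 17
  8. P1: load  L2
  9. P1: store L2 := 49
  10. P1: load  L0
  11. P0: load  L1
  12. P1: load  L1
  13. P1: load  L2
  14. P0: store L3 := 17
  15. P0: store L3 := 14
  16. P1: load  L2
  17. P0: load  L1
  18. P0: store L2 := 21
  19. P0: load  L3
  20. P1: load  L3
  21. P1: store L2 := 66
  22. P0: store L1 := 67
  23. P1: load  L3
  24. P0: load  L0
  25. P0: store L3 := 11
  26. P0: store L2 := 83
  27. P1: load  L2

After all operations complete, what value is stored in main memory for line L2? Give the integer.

memory[L2] = 83

  op1 P0: store L2 := 87 → M/I on L2; bus BusRdX; mem=20
  op2 P0: load  L1 → E/I on L1; bus BusRd; mem=90
  op3 P1: load  L0 → I/E on L0; bus BusRd; mem=20
  op4 P1: store L2 := 93 → I/M on L2; bus BusRdX Flush; mem=87
  op5 P1: load  L2 → I/M on L2; bus (none); mem=87
  op6 P0: load  L1 → E/I on L1; bus (none); mem=90
  op7 P1: store L0 := 17 → I/M on L0; bus (none); mem=20
  op8 P1: load  L2 → I/M on L2; bus (none); mem=87
  op9 P1: store L2 := 49 → I/M on L2; bus (none); mem=87
  op10 P1: load  L0 → I/M on L0; bus (none); mem=20
  op11 P0: load  L1 → E/I on L1; bus (none); mem=90
  op12 P1: load  L1 → S/S on L1; bus BusRd; mem=90
  op13 P1: load  L2 → I/M on L2; bus (none); mem=87
  op14 P0: store L3 := 17 → M/I on L3; bus BusRdX; mem=20
  op15 P0: store L3 := 14 → M/I on L3; bus (none); mem=20
  op16 P1: load  L2 → I/M on L2; bus (none); mem=87
  op17 P0: load  L1 → S/S on L1; bus (none); mem=90
  op18 P0: store L2 := 21 → M/I on L2; bus BusRdX Flush; mem=49
  op19 P0: load  L3 → M/I on L3; bus (none); mem=20
  op20 P1: load  L3 → S/S on L3; bus BusRd Flush; mem=14
  op21 P1: store L2 := 66 → I/M on L2; bus BusRdX Flush; mem=21
  op22 P0: store L1 := 67 → M/I on L1; bus BusUpgr; mem=90
  op23 P1: load  L3 → S/S on L3; bus (none); mem=14
  op24 P0: load  L0 → S/S on L0; bus BusRd Flush; mem=17
  op25 P0: store L3 := 11 → M/I on L3; bus BusUpgr; mem=14
  op26 P0: store L2 := 83 → M/I on L2; bus BusRdX Flush; mem=66
  op27 P1: load  L2 → S/S on L2; bus BusRd Flush; mem=83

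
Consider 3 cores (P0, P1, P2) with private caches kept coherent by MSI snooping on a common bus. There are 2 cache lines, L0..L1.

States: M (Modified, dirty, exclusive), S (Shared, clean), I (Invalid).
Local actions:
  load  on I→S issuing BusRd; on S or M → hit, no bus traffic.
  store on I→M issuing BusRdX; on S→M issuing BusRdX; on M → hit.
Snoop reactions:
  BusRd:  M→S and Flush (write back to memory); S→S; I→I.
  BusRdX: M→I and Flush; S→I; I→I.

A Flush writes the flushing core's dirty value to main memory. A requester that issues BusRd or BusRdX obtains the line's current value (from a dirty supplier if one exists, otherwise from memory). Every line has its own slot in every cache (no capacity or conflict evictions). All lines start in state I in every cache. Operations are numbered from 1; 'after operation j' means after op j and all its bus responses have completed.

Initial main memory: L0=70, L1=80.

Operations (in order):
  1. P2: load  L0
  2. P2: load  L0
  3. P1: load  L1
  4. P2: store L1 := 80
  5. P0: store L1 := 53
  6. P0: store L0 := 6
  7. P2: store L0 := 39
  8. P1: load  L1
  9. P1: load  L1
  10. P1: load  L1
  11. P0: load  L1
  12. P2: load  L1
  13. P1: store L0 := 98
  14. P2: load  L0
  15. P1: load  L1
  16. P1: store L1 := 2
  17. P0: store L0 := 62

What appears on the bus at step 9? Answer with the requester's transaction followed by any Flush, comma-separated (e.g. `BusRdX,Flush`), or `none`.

bus = none

step 1: P2: load  L0  ⟶  IIS  (L0)  txn=BusRd  M[L0]=70
step 2: P2: load  L0  ⟶  IIS  (L0)  txn=∅  M[L0]=70
step 3: P1: load  L1  ⟶  ISI  (L1)  txn=BusRd  M[L1]=80
step 4: P2: store L1 := 80  ⟶  IIM  (L1)  txn=BusRdX  M[L1]=80
step 5: P0: store L1 := 53  ⟶  MII  (L1)  txn=BusRdX+Flush  M[L1]=80
step 6: P0: store L0 := 6  ⟶  MII  (L0)  txn=BusRdX  M[L0]=70
step 7: P2: store L0 := 39  ⟶  IIM  (L0)  txn=BusRdX+Flush  M[L0]=6
step 8: P1: load  L1  ⟶  SSI  (L1)  txn=BusRd+Flush  M[L1]=53
step 9: P1: load  L1  ⟶  SSI  (L1)  txn=∅  M[L1]=53
step 10: P1: load  L1  ⟶  SSI  (L1)  txn=∅  M[L1]=53
step 11: P0: load  L1  ⟶  SSI  (L1)  txn=∅  M[L1]=53
step 12: P2: load  L1  ⟶  SSS  (L1)  txn=BusRd  M[L1]=53
step 13: P1: store L0 := 98  ⟶  IMI  (L0)  txn=BusRdX+Flush  M[L0]=39
step 14: P2: load  L0  ⟶  ISS  (L0)  txn=BusRd+Flush  M[L0]=98
step 15: P1: load  L1  ⟶  SSS  (L1)  txn=∅  M[L1]=53
step 16: P1: store L1 := 2  ⟶  IMI  (L1)  txn=BusRdX  M[L1]=53
step 17: P0: store L0 := 62  ⟶  MII  (L0)  txn=BusRdX  M[L0]=98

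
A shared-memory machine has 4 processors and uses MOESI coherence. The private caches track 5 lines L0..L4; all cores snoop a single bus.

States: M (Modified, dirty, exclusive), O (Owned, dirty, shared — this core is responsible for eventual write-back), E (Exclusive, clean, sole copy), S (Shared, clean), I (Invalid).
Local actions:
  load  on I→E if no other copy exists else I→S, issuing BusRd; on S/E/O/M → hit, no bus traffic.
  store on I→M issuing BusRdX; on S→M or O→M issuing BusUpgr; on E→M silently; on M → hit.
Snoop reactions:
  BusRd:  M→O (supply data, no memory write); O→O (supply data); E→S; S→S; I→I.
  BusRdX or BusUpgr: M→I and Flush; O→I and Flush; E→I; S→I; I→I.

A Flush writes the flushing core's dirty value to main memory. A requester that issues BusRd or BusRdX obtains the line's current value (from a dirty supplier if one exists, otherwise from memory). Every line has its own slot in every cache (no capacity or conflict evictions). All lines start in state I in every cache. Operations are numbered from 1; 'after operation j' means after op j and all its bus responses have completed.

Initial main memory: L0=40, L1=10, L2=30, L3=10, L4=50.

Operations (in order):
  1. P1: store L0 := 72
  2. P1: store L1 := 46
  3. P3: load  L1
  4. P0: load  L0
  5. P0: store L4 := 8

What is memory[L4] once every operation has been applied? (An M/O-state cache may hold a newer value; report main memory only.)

memory[L4] = 50

[1] P1: store L0 := 72 | P0:I, P1:M(72), P2:I, P3:I | bus: BusRdX
[2] P1: store L1 := 46 | P0:I, P1:M(46), P2:I, P3:I | bus: BusRdX
[3] P3: load  L1 | P0:I, P1:O(46), P2:I, P3:S(46) | bus: BusRd
[4] P0: load  L0 | P0:S(72), P1:O(72), P2:I, P3:I | bus: BusRd
[5] P0: store L4 := 8 | P0:M(8), P1:I, P2:I, P3:I | bus: BusRdX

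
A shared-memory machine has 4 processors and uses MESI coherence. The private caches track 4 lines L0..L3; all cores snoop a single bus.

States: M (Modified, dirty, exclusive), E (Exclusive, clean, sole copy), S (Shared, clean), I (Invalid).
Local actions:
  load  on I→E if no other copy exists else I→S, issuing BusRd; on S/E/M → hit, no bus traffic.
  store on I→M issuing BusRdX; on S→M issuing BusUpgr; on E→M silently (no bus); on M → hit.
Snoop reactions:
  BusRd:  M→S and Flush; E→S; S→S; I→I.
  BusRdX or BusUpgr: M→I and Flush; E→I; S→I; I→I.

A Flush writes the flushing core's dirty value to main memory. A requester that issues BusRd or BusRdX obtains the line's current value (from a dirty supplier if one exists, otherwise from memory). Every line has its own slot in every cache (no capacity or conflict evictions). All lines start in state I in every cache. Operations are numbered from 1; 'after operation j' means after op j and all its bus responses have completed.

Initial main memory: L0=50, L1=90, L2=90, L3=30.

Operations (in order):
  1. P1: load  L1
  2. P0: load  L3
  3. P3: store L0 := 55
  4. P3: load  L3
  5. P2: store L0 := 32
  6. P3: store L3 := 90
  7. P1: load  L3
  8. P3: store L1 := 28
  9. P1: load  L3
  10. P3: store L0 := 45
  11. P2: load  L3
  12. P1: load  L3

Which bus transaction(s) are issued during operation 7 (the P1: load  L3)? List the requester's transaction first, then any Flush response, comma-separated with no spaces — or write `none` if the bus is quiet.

  op1 P1: load  L1 → I/E/I/I on L1; bus BusRd; mem=90
  op2 P0: load  L3 → E/I/I/I on L3; bus BusRd; mem=30
  op3 P3: store L0 := 55 → I/I/I/M on L0; bus BusRdX; mem=50
  op4 P3: load  L3 → S/I/I/S on L3; bus BusRd; mem=30
  op5 P2: store L0 := 32 → I/I/M/I on L0; bus BusRdX Flush; mem=55
  op6 P3: store L3 := 90 → I/I/I/M on L3; bus BusUpgr; mem=30
  op7 P1: load  L3 → I/S/I/S on L3; bus BusRd Flush; mem=90
  op8 P3: store L1 := 28 → I/I/I/M on L1; bus BusRdX; mem=90
  op9 P1: load  L3 → I/S/I/S on L3; bus (none); mem=90
  op10 P3: store L0 := 45 → I/I/I/M on L0; bus BusRdX Flush; mem=32
  op11 P2: load  L3 → I/S/S/S on L3; bus BusRd; mem=90
  op12 P1: load  L3 → I/S/S/S on L3; bus (none); mem=90

bus = BusRd,Flush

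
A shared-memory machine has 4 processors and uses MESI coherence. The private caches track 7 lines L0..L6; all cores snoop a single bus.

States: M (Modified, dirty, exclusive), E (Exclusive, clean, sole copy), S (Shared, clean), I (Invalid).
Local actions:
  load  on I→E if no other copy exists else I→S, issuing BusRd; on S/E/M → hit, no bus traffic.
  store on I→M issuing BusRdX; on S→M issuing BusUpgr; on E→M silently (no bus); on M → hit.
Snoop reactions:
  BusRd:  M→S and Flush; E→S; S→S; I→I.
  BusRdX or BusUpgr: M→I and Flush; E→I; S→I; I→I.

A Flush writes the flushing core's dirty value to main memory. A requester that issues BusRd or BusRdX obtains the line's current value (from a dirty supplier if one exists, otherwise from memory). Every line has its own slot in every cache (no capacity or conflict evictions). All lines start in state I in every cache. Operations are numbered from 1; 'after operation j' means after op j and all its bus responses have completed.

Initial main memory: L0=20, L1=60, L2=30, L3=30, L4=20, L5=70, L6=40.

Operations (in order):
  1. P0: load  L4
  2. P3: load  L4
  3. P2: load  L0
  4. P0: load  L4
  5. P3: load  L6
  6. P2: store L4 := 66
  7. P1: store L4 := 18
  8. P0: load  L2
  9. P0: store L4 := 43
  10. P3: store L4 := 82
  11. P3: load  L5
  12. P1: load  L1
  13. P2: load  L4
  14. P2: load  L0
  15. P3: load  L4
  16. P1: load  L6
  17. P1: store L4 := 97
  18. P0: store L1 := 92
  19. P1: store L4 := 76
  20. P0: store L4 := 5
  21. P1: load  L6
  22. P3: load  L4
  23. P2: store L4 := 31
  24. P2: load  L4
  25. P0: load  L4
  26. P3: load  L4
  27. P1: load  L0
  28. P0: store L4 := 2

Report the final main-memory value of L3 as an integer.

step 1: P0: load  L4  ⟶  EIII  (L4)  txn=BusRd  M[L4]=20
step 2: P3: load  L4  ⟶  SIIS  (L4)  txn=BusRd  M[L4]=20
step 3: P2: load  L0  ⟶  IIEI  (L0)  txn=BusRd  M[L0]=20
step 4: P0: load  L4  ⟶  SIIS  (L4)  txn=∅  M[L4]=20
step 5: P3: load  L6  ⟶  IIIE  (L6)  txn=BusRd  M[L6]=40
step 6: P2: store L4 := 66  ⟶  IIMI  (L4)  txn=BusRdX  M[L4]=20
step 7: P1: store L4 := 18  ⟶  IMII  (L4)  txn=BusRdX+Flush  M[L4]=66
step 8: P0: load  L2  ⟶  EIII  (L2)  txn=BusRd  M[L2]=30
step 9: P0: store L4 := 43  ⟶  MIII  (L4)  txn=BusRdX+Flush  M[L4]=18
step 10: P3: store L4 := 82  ⟶  IIIM  (L4)  txn=BusRdX+Flush  M[L4]=43
step 11: P3: load  L5  ⟶  IIIE  (L5)  txn=BusRd  M[L5]=70
step 12: P1: load  L1  ⟶  IEII  (L1)  txn=BusRd  M[L1]=60
step 13: P2: load  L4  ⟶  IISS  (L4)  txn=BusRd+Flush  M[L4]=82
step 14: P2: load  L0  ⟶  IIEI  (L0)  txn=∅  M[L0]=20
step 15: P3: load  L4  ⟶  IISS  (L4)  txn=∅  M[L4]=82
step 16: P1: load  L6  ⟶  ISIS  (L6)  txn=BusRd  M[L6]=40
step 17: P1: store L4 := 97  ⟶  IMII  (L4)  txn=BusRdX  M[L4]=82
step 18: P0: store L1 := 92  ⟶  MIII  (L1)  txn=BusRdX  M[L1]=60
step 19: P1: store L4 := 76  ⟶  IMII  (L4)  txn=∅  M[L4]=82
step 20: P0: store L4 := 5  ⟶  MIII  (L4)  txn=BusRdX+Flush  M[L4]=76
step 21: P1: load  L6  ⟶  ISIS  (L6)  txn=∅  M[L6]=40
step 22: P3: load  L4  ⟶  SIIS  (L4)  txn=BusRd+Flush  M[L4]=5
step 23: P2: store L4 := 31  ⟶  IIMI  (L4)  txn=BusRdX  M[L4]=5
step 24: P2: load  L4  ⟶  IIMI  (L4)  txn=∅  M[L4]=5
step 25: P0: load  L4  ⟶  SISI  (L4)  txn=BusRd+Flush  M[L4]=31
step 26: P3: load  L4  ⟶  SISS  (L4)  txn=BusRd  M[L4]=31
step 27: P1: load  L0  ⟶  ISSI  (L0)  txn=BusRd  M[L0]=20
step 28: P0: store L4 := 2  ⟶  MIII  (L4)  txn=BusUpgr  M[L4]=31

memory[L3] = 30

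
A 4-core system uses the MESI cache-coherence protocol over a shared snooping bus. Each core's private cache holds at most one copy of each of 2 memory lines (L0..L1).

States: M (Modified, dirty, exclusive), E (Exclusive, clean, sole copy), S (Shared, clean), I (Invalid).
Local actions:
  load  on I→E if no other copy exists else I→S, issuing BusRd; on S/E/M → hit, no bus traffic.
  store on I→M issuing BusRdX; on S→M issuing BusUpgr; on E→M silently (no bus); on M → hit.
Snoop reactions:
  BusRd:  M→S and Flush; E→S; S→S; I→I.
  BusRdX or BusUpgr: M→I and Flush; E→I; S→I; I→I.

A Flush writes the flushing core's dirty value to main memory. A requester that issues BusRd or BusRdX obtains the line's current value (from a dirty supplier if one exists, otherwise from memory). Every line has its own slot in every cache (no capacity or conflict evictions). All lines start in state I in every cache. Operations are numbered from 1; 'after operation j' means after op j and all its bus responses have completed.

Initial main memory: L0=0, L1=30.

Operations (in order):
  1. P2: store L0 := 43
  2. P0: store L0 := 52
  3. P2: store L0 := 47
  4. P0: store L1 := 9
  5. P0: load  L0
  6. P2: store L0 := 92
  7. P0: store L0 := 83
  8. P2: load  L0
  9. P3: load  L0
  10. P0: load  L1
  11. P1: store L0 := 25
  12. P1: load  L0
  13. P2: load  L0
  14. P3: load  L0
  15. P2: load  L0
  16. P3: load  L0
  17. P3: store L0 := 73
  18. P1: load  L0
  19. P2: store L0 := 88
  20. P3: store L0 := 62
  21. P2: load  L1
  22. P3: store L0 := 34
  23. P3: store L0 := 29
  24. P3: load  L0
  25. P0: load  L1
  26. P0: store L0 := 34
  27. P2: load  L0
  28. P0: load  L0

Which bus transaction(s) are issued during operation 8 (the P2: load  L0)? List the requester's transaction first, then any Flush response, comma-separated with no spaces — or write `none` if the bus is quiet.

[1] P2: store L0 := 43 | P0:I, P1:I, P2:M(43), P3:I | bus: BusRdX
[2] P0: store L0 := 52 | P0:M(52), P1:I, P2:I, P3:I | bus: BusRdX,Flush
[3] P2: store L0 := 47 | P0:I, P1:I, P2:M(47), P3:I | bus: BusRdX,Flush
[4] P0: store L1 := 9 | P0:M(9), P1:I, P2:I, P3:I | bus: BusRdX
[5] P0: load  L0 | P0:S(47), P1:I, P2:S(47), P3:I | bus: BusRd,Flush
[6] P2: store L0 := 92 | P0:I, P1:I, P2:M(92), P3:I | bus: BusUpgr
[7] P0: store L0 := 83 | P0:M(83), P1:I, P2:I, P3:I | bus: BusRdX,Flush
[8] P2: load  L0 | P0:S(83), P1:I, P2:S(83), P3:I | bus: BusRd,Flush
[9] P3: load  L0 | P0:S(83), P1:I, P2:S(83), P3:S(83) | bus: BusRd
[10] P0: load  L1 | P0:M(9), P1:I, P2:I, P3:I | bus: none
[11] P1: store L0 := 25 | P0:I, P1:M(25), P2:I, P3:I | bus: BusRdX
[12] P1: load  L0 | P0:I, P1:M(25), P2:I, P3:I | bus: none
[13] P2: load  L0 | P0:I, P1:S(25), P2:S(25), P3:I | bus: BusRd,Flush
[14] P3: load  L0 | P0:I, P1:S(25), P2:S(25), P3:S(25) | bus: BusRd
[15] P2: load  L0 | P0:I, P1:S(25), P2:S(25), P3:S(25) | bus: none
[16] P3: load  L0 | P0:I, P1:S(25), P2:S(25), P3:S(25) | bus: none
[17] P3: store L0 := 73 | P0:I, P1:I, P2:I, P3:M(73) | bus: BusUpgr
[18] P1: load  L0 | P0:I, P1:S(73), P2:I, P3:S(73) | bus: BusRd,Flush
[19] P2: store L0 := 88 | P0:I, P1:I, P2:M(88), P3:I | bus: BusRdX
[20] P3: store L0 := 62 | P0:I, P1:I, P2:I, P3:M(62) | bus: BusRdX,Flush
[21] P2: load  L1 | P0:S(9), P1:I, P2:S(9), P3:I | bus: BusRd,Flush
[22] P3: store L0 := 34 | P0:I, P1:I, P2:I, P3:M(34) | bus: none
[23] P3: store L0 := 29 | P0:I, P1:I, P2:I, P3:M(29) | bus: none
[24] P3: load  L0 | P0:I, P1:I, P2:I, P3:M(29) | bus: none
[25] P0: load  L1 | P0:S(9), P1:I, P2:S(9), P3:I | bus: none
[26] P0: store L0 := 34 | P0:M(34), P1:I, P2:I, P3:I | bus: BusRdX,Flush
[27] P2: load  L0 | P0:S(34), P1:I, P2:S(34), P3:I | bus: BusRd,Flush
[28] P0: load  L0 | P0:S(34), P1:I, P2:S(34), P3:I | bus: none

bus = BusRd,Flush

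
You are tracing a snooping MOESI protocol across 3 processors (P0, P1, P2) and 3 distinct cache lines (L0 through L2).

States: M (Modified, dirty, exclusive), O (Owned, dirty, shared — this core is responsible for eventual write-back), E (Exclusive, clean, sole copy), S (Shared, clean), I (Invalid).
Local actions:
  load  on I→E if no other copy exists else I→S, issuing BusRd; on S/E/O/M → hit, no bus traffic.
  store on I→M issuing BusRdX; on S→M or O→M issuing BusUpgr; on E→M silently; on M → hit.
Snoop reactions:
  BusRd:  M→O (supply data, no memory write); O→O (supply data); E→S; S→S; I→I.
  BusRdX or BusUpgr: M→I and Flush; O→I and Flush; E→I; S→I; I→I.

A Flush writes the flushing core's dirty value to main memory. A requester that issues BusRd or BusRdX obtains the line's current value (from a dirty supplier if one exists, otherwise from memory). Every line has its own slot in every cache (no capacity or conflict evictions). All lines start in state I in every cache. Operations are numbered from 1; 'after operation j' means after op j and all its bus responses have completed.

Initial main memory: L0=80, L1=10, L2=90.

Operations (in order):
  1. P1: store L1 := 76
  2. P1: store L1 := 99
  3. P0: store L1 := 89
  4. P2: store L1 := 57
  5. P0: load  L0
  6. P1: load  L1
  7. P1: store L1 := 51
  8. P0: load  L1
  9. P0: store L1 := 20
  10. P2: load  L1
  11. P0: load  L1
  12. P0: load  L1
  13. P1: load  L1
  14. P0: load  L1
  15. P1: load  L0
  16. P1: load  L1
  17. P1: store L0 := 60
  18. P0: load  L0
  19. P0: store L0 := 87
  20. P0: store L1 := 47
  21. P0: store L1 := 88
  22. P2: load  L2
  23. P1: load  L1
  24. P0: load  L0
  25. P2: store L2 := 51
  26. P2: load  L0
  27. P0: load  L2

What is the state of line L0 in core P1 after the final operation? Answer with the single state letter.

step 1: P1: store L1 := 76  ⟶  IMI  (L1)  txn=BusRdX  M[L1]=10
step 2: P1: store L1 := 99  ⟶  IMI  (L1)  txn=∅  M[L1]=10
step 3: P0: store L1 := 89  ⟶  MII  (L1)  txn=BusRdX+Flush  M[L1]=99
step 4: P2: store L1 := 57  ⟶  IIM  (L1)  txn=BusRdX+Flush  M[L1]=89
step 5: P0: load  L0  ⟶  EII  (L0)  txn=BusRd  M[L0]=80
step 6: P1: load  L1  ⟶  ISO  (L1)  txn=BusRd  M[L1]=89
step 7: P1: store L1 := 51  ⟶  IMI  (L1)  txn=BusUpgr+Flush  M[L1]=57
step 8: P0: load  L1  ⟶  SOI  (L1)  txn=BusRd  M[L1]=57
step 9: P0: store L1 := 20  ⟶  MII  (L1)  txn=BusUpgr+Flush  M[L1]=51
step 10: P2: load  L1  ⟶  OIS  (L1)  txn=BusRd  M[L1]=51
step 11: P0: load  L1  ⟶  OIS  (L1)  txn=∅  M[L1]=51
step 12: P0: load  L1  ⟶  OIS  (L1)  txn=∅  M[L1]=51
step 13: P1: load  L1  ⟶  OSS  (L1)  txn=BusRd  M[L1]=51
step 14: P0: load  L1  ⟶  OSS  (L1)  txn=∅  M[L1]=51
step 15: P1: load  L0  ⟶  SSI  (L0)  txn=BusRd  M[L0]=80
step 16: P1: load  L1  ⟶  OSS  (L1)  txn=∅  M[L1]=51
step 17: P1: store L0 := 60  ⟶  IMI  (L0)  txn=BusUpgr  M[L0]=80
step 18: P0: load  L0  ⟶  SOI  (L0)  txn=BusRd  M[L0]=80
step 19: P0: store L0 := 87  ⟶  MII  (L0)  txn=BusUpgr+Flush  M[L0]=60
step 20: P0: store L1 := 47  ⟶  MII  (L1)  txn=BusUpgr  M[L1]=51
step 21: P0: store L1 := 88  ⟶  MII  (L1)  txn=∅  M[L1]=51
step 22: P2: load  L2  ⟶  IIE  (L2)  txn=BusRd  M[L2]=90
step 23: P1: load  L1  ⟶  OSI  (L1)  txn=BusRd  M[L1]=51
step 24: P0: load  L0  ⟶  MII  (L0)  txn=∅  M[L0]=60
step 25: P2: store L2 := 51  ⟶  IIM  (L2)  txn=∅  M[L2]=90
step 26: P2: load  L0  ⟶  OIS  (L0)  txn=BusRd  M[L0]=60
step 27: P0: load  L2  ⟶  SIO  (L2)  txn=BusRd  M[L2]=90

state = I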